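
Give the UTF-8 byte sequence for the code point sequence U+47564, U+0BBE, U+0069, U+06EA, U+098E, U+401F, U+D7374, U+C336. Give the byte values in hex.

F1 87 95 A4 E0 AE BE 69 DB AA E0 A6 8E E4 80 9F F3 97 8D B4 EC 8C B6

U+47564: 4-byte form → F1 87 95 A4.
U+0BBE: 3-byte form → E0 AE BE.
U+0069: 1-byte form → 69.
U+06EA: 2-byte form → DB AA.
U+098E: 3-byte form → E0 A6 8E.
U+401F: 3-byte form → E4 80 9F.
U+D7374: 4-byte form → F3 97 8D B4.
U+C336: 3-byte form → EC 8C B6.
Concatenated (23 bytes): F1 87 95 A4 E0 AE BE 69 DB AA E0 A6 8E E4 80 9F F3 97 8D B4 EC 8C B6.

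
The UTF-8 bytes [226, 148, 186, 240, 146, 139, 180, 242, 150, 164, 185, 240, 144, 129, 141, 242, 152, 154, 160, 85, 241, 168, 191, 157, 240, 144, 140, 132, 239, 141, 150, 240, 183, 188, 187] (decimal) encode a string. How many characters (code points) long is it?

Byte at offset 0: 0xE2 = 11100010 → 3-byte char (#1). Advance 3.
Byte at offset 3: 0xF0 = 11110000 → 4-byte char (#2). Advance 4.
Byte at offset 7: 0xF2 = 11110010 → 4-byte char (#3). Advance 4.
Byte at offset 11: 0xF0 = 11110000 → 4-byte char (#4). Advance 4.
Byte at offset 15: 0xF2 = 11110010 → 4-byte char (#5). Advance 4.
Byte at offset 19: 0x55 = 01010101 → 1-byte char (#6). Advance 1.
Byte at offset 20: 0xF1 = 11110001 → 4-byte char (#7). Advance 4.
Byte at offset 24: 0xF0 = 11110000 → 4-byte char (#8). Advance 4.
Byte at offset 28: 0xEF = 11101111 → 3-byte char (#9). Advance 3.
Byte at offset 31: 0xF0 = 11110000 → 4-byte char (#10). Advance 4.
Reached end at offset 35 after 10 code points.

10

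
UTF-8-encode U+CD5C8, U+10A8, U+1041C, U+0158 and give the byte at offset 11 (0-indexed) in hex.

0xC5

U+CD5C8 → 4-byte form F3 8D 97 88 at offsets 0–3.
U+10A8 → 3-byte form E1 82 A8 at offsets 4–6.
U+1041C → 4-byte form F0 90 90 9C at offsets 7–10.
U+0158 → 2-byte form C5 98 at offsets 11–12.
Offset 11 falls in char 4's range; it's byte 1 of C5 98 = 0xC5.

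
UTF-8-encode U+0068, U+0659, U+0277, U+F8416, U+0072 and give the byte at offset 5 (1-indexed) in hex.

1-indexed offset 5 is 0-indexed offset 4.
U+0068 → 1-byte form 68 at offsets 0–0.
U+0659 → 2-byte form D9 99 at offsets 1–2.
U+0277 → 2-byte form C9 B7 at offsets 3–4.
Offset 4 falls in char 3's range; it's byte 2 of C9 B7 = 0xB7.

0xB7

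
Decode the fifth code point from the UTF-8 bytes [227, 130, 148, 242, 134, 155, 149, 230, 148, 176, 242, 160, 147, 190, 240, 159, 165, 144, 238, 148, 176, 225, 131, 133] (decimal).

U+1F950

Offset 0: leading byte 0xE3 = 11100011 → 3-byte char #1 = E3 82 94.
Offset 3: leading byte 0xF2 = 11110010 → 4-byte char #2 = F2 86 9B 95.
Offset 7: leading byte 0xE6 = 11100110 → 3-byte char #3 = E6 94 B0.
Offset 10: leading byte 0xF2 = 11110010 → 4-byte char #4 = F2 A0 93 BE.
Offset 14: leading byte 0xF0 = 11110000 → 4-byte char #5 = F0 9F A5 90.
Leading byte 0xF0 = 11110000 matches 11110xxx → 4-byte sequence.
Byte 1: 0xF0 = 11110000, payload 000 (3 bits).
Byte 2: 0x9F = 10011111 (10xxxxxx ✓), payload 011111.
Byte 3: 0xA5 = 10100101 (10xxxxxx ✓), payload 100101.
Byte 4: 0x90 = 10010000 (10xxxxxx ✓), payload 010000.
Concatenate: 000011111100101010000 = 0x1F950 (21 bits → U+1F950).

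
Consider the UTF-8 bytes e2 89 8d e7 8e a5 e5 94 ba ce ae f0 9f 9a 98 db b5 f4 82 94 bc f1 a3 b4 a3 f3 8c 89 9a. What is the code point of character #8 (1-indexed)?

U+63D23

Offset 0: leading byte 0xE2 = 11100010 → 3-byte char #1 = E2 89 8D.
Offset 3: leading byte 0xE7 = 11100111 → 3-byte char #2 = E7 8E A5.
Offset 6: leading byte 0xE5 = 11100101 → 3-byte char #3 = E5 94 BA.
Offset 9: leading byte 0xCE = 11001110 → 2-byte char #4 = CE AE.
Offset 11: leading byte 0xF0 = 11110000 → 4-byte char #5 = F0 9F 9A 98.
Offset 15: leading byte 0xDB = 11011011 → 2-byte char #6 = DB B5.
Offset 17: leading byte 0xF4 = 11110100 → 4-byte char #7 = F4 82 94 BC.
Offset 21: leading byte 0xF1 = 11110001 → 4-byte char #8 = F1 A3 B4 A3.
Leading byte 0xF1 = 11110001 matches 11110xxx → 4-byte sequence.
Byte 1: 0xF1 = 11110001, payload 001 (3 bits).
Byte 2: 0xA3 = 10100011 (10xxxxxx ✓), payload 100011.
Byte 3: 0xB4 = 10110100 (10xxxxxx ✓), payload 110100.
Byte 4: 0xA3 = 10100011 (10xxxxxx ✓), payload 100011.
Concatenate: 001100011110100100011 = 0x63D23 (21 bits → U+63D23).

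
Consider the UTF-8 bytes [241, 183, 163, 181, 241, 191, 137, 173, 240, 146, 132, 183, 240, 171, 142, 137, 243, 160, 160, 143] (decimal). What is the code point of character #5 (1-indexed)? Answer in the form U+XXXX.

Offset 0: leading byte 0xF1 = 11110001 → 4-byte char #1 = F1 B7 A3 B5.
Offset 4: leading byte 0xF1 = 11110001 → 4-byte char #2 = F1 BF 89 AD.
Offset 8: leading byte 0xF0 = 11110000 → 4-byte char #3 = F0 92 84 B7.
Offset 12: leading byte 0xF0 = 11110000 → 4-byte char #4 = F0 AB 8E 89.
Offset 16: leading byte 0xF3 = 11110011 → 4-byte char #5 = F3 A0 A0 8F.
Leading byte 0xF3 = 11110011 matches 11110xxx → 4-byte sequence.
Byte 1: 0xF3 = 11110011, payload 011 (3 bits).
Byte 2: 0xA0 = 10100000 (10xxxxxx ✓), payload 100000.
Byte 3: 0xA0 = 10100000 (10xxxxxx ✓), payload 100000.
Byte 4: 0x8F = 10001111 (10xxxxxx ✓), payload 001111.
Concatenate: 011100000100000001111 = 0xE080F (21 bits → U+E080F).

U+E080F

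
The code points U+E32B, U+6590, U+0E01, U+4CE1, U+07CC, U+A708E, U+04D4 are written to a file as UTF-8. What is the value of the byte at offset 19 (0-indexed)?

U+E32B → 3-byte form EE 8C AB at offsets 0–2.
U+6590 → 3-byte form E6 96 90 at offsets 3–5.
U+0E01 → 3-byte form E0 B8 81 at offsets 6–8.
U+4CE1 → 3-byte form E4 B3 A1 at offsets 9–11.
U+07CC → 2-byte form DF 8C at offsets 12–13.
U+A708E → 4-byte form F2 A7 82 8E at offsets 14–17.
U+04D4 → 2-byte form D3 94 at offsets 18–19.
Offset 19 falls in char 7's range; it's byte 2 of D3 94 = 0x94.

0x94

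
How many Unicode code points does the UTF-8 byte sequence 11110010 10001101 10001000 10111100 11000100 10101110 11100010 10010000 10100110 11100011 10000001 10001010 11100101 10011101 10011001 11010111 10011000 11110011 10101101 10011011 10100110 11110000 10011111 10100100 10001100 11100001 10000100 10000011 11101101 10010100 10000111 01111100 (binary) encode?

Byte at offset 0: 0xF2 = 11110010 → 4-byte char (#1). Advance 4.
Byte at offset 4: 0xC4 = 11000100 → 2-byte char (#2). Advance 2.
Byte at offset 6: 0xE2 = 11100010 → 3-byte char (#3). Advance 3.
Byte at offset 9: 0xE3 = 11100011 → 3-byte char (#4). Advance 3.
Byte at offset 12: 0xE5 = 11100101 → 3-byte char (#5). Advance 3.
Byte at offset 15: 0xD7 = 11010111 → 2-byte char (#6). Advance 2.
Byte at offset 17: 0xF3 = 11110011 → 4-byte char (#7). Advance 4.
Byte at offset 21: 0xF0 = 11110000 → 4-byte char (#8). Advance 4.
Byte at offset 25: 0xE1 = 11100001 → 3-byte char (#9). Advance 3.
Byte at offset 28: 0xED = 11101101 → 3-byte char (#10). Advance 3.
Byte at offset 31: 0x7C = 01111100 → 1-byte char (#11). Advance 1.
Reached end at offset 32 after 11 code points.

11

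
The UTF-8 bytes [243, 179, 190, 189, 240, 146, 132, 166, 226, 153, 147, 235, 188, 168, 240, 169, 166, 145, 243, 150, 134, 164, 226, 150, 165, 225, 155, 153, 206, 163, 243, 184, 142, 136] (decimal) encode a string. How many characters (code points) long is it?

10

Byte at offset 0: 0xF3 = 11110011 → 4-byte char (#1). Advance 4.
Byte at offset 4: 0xF0 = 11110000 → 4-byte char (#2). Advance 4.
Byte at offset 8: 0xE2 = 11100010 → 3-byte char (#3). Advance 3.
Byte at offset 11: 0xEB = 11101011 → 3-byte char (#4). Advance 3.
Byte at offset 14: 0xF0 = 11110000 → 4-byte char (#5). Advance 4.
Byte at offset 18: 0xF3 = 11110011 → 4-byte char (#6). Advance 4.
Byte at offset 22: 0xE2 = 11100010 → 3-byte char (#7). Advance 3.
Byte at offset 25: 0xE1 = 11100001 → 3-byte char (#8). Advance 3.
Byte at offset 28: 0xCE = 11001110 → 2-byte char (#9). Advance 2.
Byte at offset 30: 0xF3 = 11110011 → 4-byte char (#10). Advance 4.
Reached end at offset 34 after 10 code points.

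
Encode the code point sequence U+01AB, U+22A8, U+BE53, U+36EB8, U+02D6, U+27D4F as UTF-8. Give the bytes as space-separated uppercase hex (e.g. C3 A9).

C6 AB E2 8A A8 EB B9 93 F0 B6 BA B8 CB 96 F0 A7 B5 8F

U+01AB: 2-byte form → C6 AB.
U+22A8: 3-byte form → E2 8A A8.
U+BE53: 3-byte form → EB B9 93.
U+36EB8: 4-byte form → F0 B6 BA B8.
U+02D6: 2-byte form → CB 96.
U+27D4F: 4-byte form → F0 A7 B5 8F.
Concatenated (18 bytes): C6 AB E2 8A A8 EB B9 93 F0 B6 BA B8 CB 96 F0 A7 B5 8F.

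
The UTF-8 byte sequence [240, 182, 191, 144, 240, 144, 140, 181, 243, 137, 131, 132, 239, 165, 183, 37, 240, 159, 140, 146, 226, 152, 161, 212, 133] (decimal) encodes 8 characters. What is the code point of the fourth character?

Offset 0: leading byte 0xF0 = 11110000 → 4-byte char #1 = F0 B6 BF 90.
Offset 4: leading byte 0xF0 = 11110000 → 4-byte char #2 = F0 90 8C B5.
Offset 8: leading byte 0xF3 = 11110011 → 4-byte char #3 = F3 89 83 84.
Offset 12: leading byte 0xEF = 11101111 → 3-byte char #4 = EF A5 B7.
Leading byte 0xEF = 11101111 matches 1110xxxx → 3-byte sequence.
Byte 1: 0xEF = 11101111, payload 1111 (4 bits).
Byte 2: 0xA5 = 10100101 (10xxxxxx ✓), payload 100101.
Byte 3: 0xB7 = 10110111 (10xxxxxx ✓), payload 110111.
Concatenate: 1111100101110111 = 0xF977 (16 bits → U+F977).

U+F977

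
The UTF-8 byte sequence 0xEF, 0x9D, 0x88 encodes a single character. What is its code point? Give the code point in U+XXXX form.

Leading byte 0xEF = 11101111 matches 1110xxxx → 3-byte sequence.
Byte 1: 0xEF = 11101111, payload 1111 (4 bits).
Byte 2: 0x9D = 10011101 (10xxxxxx ✓), payload 011101.
Byte 3: 0x88 = 10001000 (10xxxxxx ✓), payload 001000.
Concatenate: 1111011101001000 = 0xF748 (16 bits → U+F748).

U+F748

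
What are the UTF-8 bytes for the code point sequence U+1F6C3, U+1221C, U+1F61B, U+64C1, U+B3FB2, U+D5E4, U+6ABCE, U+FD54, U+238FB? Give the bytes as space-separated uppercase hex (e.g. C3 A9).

U+1F6C3: 4-byte form → F0 9F 9B 83.
U+1221C: 4-byte form → F0 92 88 9C.
U+1F61B: 4-byte form → F0 9F 98 9B.
U+64C1: 3-byte form → E6 93 81.
U+B3FB2: 4-byte form → F2 B3 BE B2.
U+D5E4: 3-byte form → ED 97 A4.
U+6ABCE: 4-byte form → F1 AA AF 8E.
U+FD54: 3-byte form → EF B5 94.
U+238FB: 4-byte form → F0 A3 A3 BB.
Concatenated (33 bytes): F0 9F 9B 83 F0 92 88 9C F0 9F 98 9B E6 93 81 F2 B3 BE B2 ED 97 A4 F1 AA AF 8E EF B5 94 F0 A3 A3 BB.

F0 9F 9B 83 F0 92 88 9C F0 9F 98 9B E6 93 81 F2 B3 BE B2 ED 97 A4 F1 AA AF 8E EF B5 94 F0 A3 A3 BB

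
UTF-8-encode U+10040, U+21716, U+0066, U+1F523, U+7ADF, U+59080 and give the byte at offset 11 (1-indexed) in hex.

0x9F

1-indexed offset 11 is 0-indexed offset 10.
U+10040 → 4-byte form F0 90 81 80 at offsets 0–3.
U+21716 → 4-byte form F0 A1 9C 96 at offsets 4–7.
U+0066 → 1-byte form 66 at offsets 8–8.
U+1F523 → 4-byte form F0 9F 94 A3 at offsets 9–12.
Offset 10 falls in char 4's range; it's byte 2 of F0 9F 94 A3 = 0x9F.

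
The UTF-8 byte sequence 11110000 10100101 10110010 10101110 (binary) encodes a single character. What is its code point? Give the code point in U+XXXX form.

Leading byte 0xF0 = 11110000 matches 11110xxx → 4-byte sequence.
Byte 1: 0xF0 = 11110000, payload 000 (3 bits).
Byte 2: 0xA5 = 10100101 (10xxxxxx ✓), payload 100101.
Byte 3: 0xB2 = 10110010 (10xxxxxx ✓), payload 110010.
Byte 4: 0xAE = 10101110 (10xxxxxx ✓), payload 101110.
Concatenate: 000100101110010101110 = 0x25CAE (21 bits → U+25CAE).

U+25CAE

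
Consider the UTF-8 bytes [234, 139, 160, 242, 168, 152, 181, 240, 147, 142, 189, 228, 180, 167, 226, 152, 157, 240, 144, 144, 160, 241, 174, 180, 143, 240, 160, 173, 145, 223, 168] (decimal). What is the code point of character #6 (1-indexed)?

U+10420

Offset 0: leading byte 0xEA = 11101010 → 3-byte char #1 = EA 8B A0.
Offset 3: leading byte 0xF2 = 11110010 → 4-byte char #2 = F2 A8 98 B5.
Offset 7: leading byte 0xF0 = 11110000 → 4-byte char #3 = F0 93 8E BD.
Offset 11: leading byte 0xE4 = 11100100 → 3-byte char #4 = E4 B4 A7.
Offset 14: leading byte 0xE2 = 11100010 → 3-byte char #5 = E2 98 9D.
Offset 17: leading byte 0xF0 = 11110000 → 4-byte char #6 = F0 90 90 A0.
Leading byte 0xF0 = 11110000 matches 11110xxx → 4-byte sequence.
Byte 1: 0xF0 = 11110000, payload 000 (3 bits).
Byte 2: 0x90 = 10010000 (10xxxxxx ✓), payload 010000.
Byte 3: 0x90 = 10010000 (10xxxxxx ✓), payload 010000.
Byte 4: 0xA0 = 10100000 (10xxxxxx ✓), payload 100000.
Concatenate: 000010000010000100000 = 0x10420 (21 bits → U+10420).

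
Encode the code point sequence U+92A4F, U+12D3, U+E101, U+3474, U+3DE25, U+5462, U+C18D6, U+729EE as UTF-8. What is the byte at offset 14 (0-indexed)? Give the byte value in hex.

U+92A4F → 4-byte form F2 92 A9 8F at offsets 0–3.
U+12D3 → 3-byte form E1 8B 93 at offsets 4–6.
U+E101 → 3-byte form EE 84 81 at offsets 7–9.
U+3474 → 3-byte form E3 91 B4 at offsets 10–12.
U+3DE25 → 4-byte form F0 BD B8 A5 at offsets 13–16.
Offset 14 falls in char 5's range; it's byte 2 of F0 BD B8 A5 = 0xBD.

0xBD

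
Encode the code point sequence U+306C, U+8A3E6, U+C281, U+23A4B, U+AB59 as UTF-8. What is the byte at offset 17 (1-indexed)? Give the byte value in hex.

1-indexed offset 17 is 0-indexed offset 16.
U+306C → 3-byte form E3 81 AC at offsets 0–2.
U+8A3E6 → 4-byte form F2 8A 8F A6 at offsets 3–6.
U+C281 → 3-byte form EC 8A 81 at offsets 7–9.
U+23A4B → 4-byte form F0 A3 A9 8B at offsets 10–13.
U+AB59 → 3-byte form EA AD 99 at offsets 14–16.
Offset 16 falls in char 5's range; it's byte 3 of EA AD 99 = 0x99.

0x99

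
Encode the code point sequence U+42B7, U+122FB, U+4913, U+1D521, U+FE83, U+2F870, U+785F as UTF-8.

U+42B7: 3-byte form → E4 8A B7.
U+122FB: 4-byte form → F0 92 8B BB.
U+4913: 3-byte form → E4 A4 93.
U+1D521: 4-byte form → F0 9D 94 A1.
U+FE83: 3-byte form → EF BA 83.
U+2F870: 4-byte form → F0 AF A1 B0.
U+785F: 3-byte form → E7 A1 9F.
Concatenated (24 bytes): E4 8A B7 F0 92 8B BB E4 A4 93 F0 9D 94 A1 EF BA 83 F0 AF A1 B0 E7 A1 9F.

E4 8A B7 F0 92 8B BB E4 A4 93 F0 9D 94 A1 EF BA 83 F0 AF A1 B0 E7 A1 9F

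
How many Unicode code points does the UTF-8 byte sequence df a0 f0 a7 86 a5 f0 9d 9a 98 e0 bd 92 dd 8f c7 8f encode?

Byte at offset 0: 0xDF = 11011111 → 2-byte char (#1). Advance 2.
Byte at offset 2: 0xF0 = 11110000 → 4-byte char (#2). Advance 4.
Byte at offset 6: 0xF0 = 11110000 → 4-byte char (#3). Advance 4.
Byte at offset 10: 0xE0 = 11100000 → 3-byte char (#4). Advance 3.
Byte at offset 13: 0xDD = 11011101 → 2-byte char (#5). Advance 2.
Byte at offset 15: 0xC7 = 11000111 → 2-byte char (#6). Advance 2.
Reached end at offset 17 after 6 code points.

6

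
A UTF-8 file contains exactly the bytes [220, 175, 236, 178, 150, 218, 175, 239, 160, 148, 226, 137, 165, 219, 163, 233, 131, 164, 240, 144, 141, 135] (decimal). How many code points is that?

8

Byte at offset 0: 0xDC = 11011100 → 2-byte char (#1). Advance 2.
Byte at offset 2: 0xEC = 11101100 → 3-byte char (#2). Advance 3.
Byte at offset 5: 0xDA = 11011010 → 2-byte char (#3). Advance 2.
Byte at offset 7: 0xEF = 11101111 → 3-byte char (#4). Advance 3.
Byte at offset 10: 0xE2 = 11100010 → 3-byte char (#5). Advance 3.
Byte at offset 13: 0xDB = 11011011 → 2-byte char (#6). Advance 2.
Byte at offset 15: 0xE9 = 11101001 → 3-byte char (#7). Advance 3.
Byte at offset 18: 0xF0 = 11110000 → 4-byte char (#8). Advance 4.
Reached end at offset 22 after 8 code points.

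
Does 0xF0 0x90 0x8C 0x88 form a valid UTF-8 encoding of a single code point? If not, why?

Leading byte 0xF0 = 11110000 → 4-byte form.
Continuation bytes 0x90=10010000, 0x8C=10001100, 0x88=10001000 all match 10xxxxxx.
Decoded value 0x10308 is ≥ 0x10000 (shortest form) and not a surrogate.

valid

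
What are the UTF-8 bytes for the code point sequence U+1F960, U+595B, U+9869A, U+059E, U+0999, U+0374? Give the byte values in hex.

F0 9F A5 A0 E5 A5 9B F2 98 9A 9A D6 9E E0 A6 99 CD B4

U+1F960: 4-byte form → F0 9F A5 A0.
U+595B: 3-byte form → E5 A5 9B.
U+9869A: 4-byte form → F2 98 9A 9A.
U+059E: 2-byte form → D6 9E.
U+0999: 3-byte form → E0 A6 99.
U+0374: 2-byte form → CD B4.
Concatenated (18 bytes): F0 9F A5 A0 E5 A5 9B F2 98 9A 9A D6 9E E0 A6 99 CD B4.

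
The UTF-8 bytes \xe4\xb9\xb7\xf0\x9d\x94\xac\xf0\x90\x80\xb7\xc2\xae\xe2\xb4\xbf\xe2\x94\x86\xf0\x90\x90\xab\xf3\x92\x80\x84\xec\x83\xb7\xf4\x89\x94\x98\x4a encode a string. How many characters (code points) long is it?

11

Byte at offset 0: 0xE4 = 11100100 → 3-byte char (#1). Advance 3.
Byte at offset 3: 0xF0 = 11110000 → 4-byte char (#2). Advance 4.
Byte at offset 7: 0xF0 = 11110000 → 4-byte char (#3). Advance 4.
Byte at offset 11: 0xC2 = 11000010 → 2-byte char (#4). Advance 2.
Byte at offset 13: 0xE2 = 11100010 → 3-byte char (#5). Advance 3.
Byte at offset 16: 0xE2 = 11100010 → 3-byte char (#6). Advance 3.
Byte at offset 19: 0xF0 = 11110000 → 4-byte char (#7). Advance 4.
Byte at offset 23: 0xF3 = 11110011 → 4-byte char (#8). Advance 4.
Byte at offset 27: 0xEC = 11101100 → 3-byte char (#9). Advance 3.
Byte at offset 30: 0xF4 = 11110100 → 4-byte char (#10). Advance 4.
Byte at offset 34: 0x4A = 01001010 → 1-byte char (#11). Advance 1.
Reached end at offset 35 after 11 code points.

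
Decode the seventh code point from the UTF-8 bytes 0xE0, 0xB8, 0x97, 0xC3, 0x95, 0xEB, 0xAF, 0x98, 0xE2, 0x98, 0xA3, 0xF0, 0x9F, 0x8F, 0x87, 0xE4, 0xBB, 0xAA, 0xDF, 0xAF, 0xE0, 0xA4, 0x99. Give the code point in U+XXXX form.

U+07EF

Offset 0: leading byte 0xE0 = 11100000 → 3-byte char #1 = E0 B8 97.
Offset 3: leading byte 0xC3 = 11000011 → 2-byte char #2 = C3 95.
Offset 5: leading byte 0xEB = 11101011 → 3-byte char #3 = EB AF 98.
Offset 8: leading byte 0xE2 = 11100010 → 3-byte char #4 = E2 98 A3.
Offset 11: leading byte 0xF0 = 11110000 → 4-byte char #5 = F0 9F 8F 87.
Offset 15: leading byte 0xE4 = 11100100 → 3-byte char #6 = E4 BB AA.
Offset 18: leading byte 0xDF = 11011111 → 2-byte char #7 = DF AF.
Leading byte 0xDF = 11011111 matches 110xxxxx → 2-byte sequence.
Byte 1: 0xDF = 11011111, payload 11111 (5 bits).
Byte 2: 0xAF = 10101111 (10xxxxxx ✓), payload 101111.
Concatenate: 11111101111 = 0x7EF (11 bits → U+07EF).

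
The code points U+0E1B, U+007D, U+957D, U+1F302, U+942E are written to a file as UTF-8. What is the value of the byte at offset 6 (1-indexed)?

1-indexed offset 6 is 0-indexed offset 5.
U+0E1B → 3-byte form E0 B8 9B at offsets 0–2.
U+007D → 1-byte form 7D at offsets 3–3.
U+957D → 3-byte form E9 95 BD at offsets 4–6.
Offset 5 falls in char 3's range; it's byte 2 of E9 95 BD = 0x95.

0x95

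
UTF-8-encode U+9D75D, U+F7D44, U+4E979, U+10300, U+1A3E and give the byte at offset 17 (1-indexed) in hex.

1-indexed offset 17 is 0-indexed offset 16.
U+9D75D → 4-byte form F2 9D 9D 9D at offsets 0–3.
U+F7D44 → 4-byte form F3 B7 B5 84 at offsets 4–7.
U+4E979 → 4-byte form F1 8E A5 B9 at offsets 8–11.
U+10300 → 4-byte form F0 90 8C 80 at offsets 12–15.
U+1A3E → 3-byte form E1 A8 BE at offsets 16–18.
Offset 16 falls in char 5's range; it's byte 1 of E1 A8 BE = 0xE1.

0xE1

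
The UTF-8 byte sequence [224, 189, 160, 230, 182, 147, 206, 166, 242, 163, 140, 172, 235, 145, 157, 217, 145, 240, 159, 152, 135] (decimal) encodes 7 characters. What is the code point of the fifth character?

U+B45D

Offset 0: leading byte 0xE0 = 11100000 → 3-byte char #1 = E0 BD A0.
Offset 3: leading byte 0xE6 = 11100110 → 3-byte char #2 = E6 B6 93.
Offset 6: leading byte 0xCE = 11001110 → 2-byte char #3 = CE A6.
Offset 8: leading byte 0xF2 = 11110010 → 4-byte char #4 = F2 A3 8C AC.
Offset 12: leading byte 0xEB = 11101011 → 3-byte char #5 = EB 91 9D.
Leading byte 0xEB = 11101011 matches 1110xxxx → 3-byte sequence.
Byte 1: 0xEB = 11101011, payload 1011 (4 bits).
Byte 2: 0x91 = 10010001 (10xxxxxx ✓), payload 010001.
Byte 3: 0x9D = 10011101 (10xxxxxx ✓), payload 011101.
Concatenate: 1011010001011101 = 0xB45D (16 bits → U+B45D).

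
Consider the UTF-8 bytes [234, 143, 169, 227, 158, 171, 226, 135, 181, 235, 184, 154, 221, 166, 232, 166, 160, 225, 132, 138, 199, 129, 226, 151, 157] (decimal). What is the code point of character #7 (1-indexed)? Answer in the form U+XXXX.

U+110A

Offset 0: leading byte 0xEA = 11101010 → 3-byte char #1 = EA 8F A9.
Offset 3: leading byte 0xE3 = 11100011 → 3-byte char #2 = E3 9E AB.
Offset 6: leading byte 0xE2 = 11100010 → 3-byte char #3 = E2 87 B5.
Offset 9: leading byte 0xEB = 11101011 → 3-byte char #4 = EB B8 9A.
Offset 12: leading byte 0xDD = 11011101 → 2-byte char #5 = DD A6.
Offset 14: leading byte 0xE8 = 11101000 → 3-byte char #6 = E8 A6 A0.
Offset 17: leading byte 0xE1 = 11100001 → 3-byte char #7 = E1 84 8A.
Leading byte 0xE1 = 11100001 matches 1110xxxx → 3-byte sequence.
Byte 1: 0xE1 = 11100001, payload 0001 (4 bits).
Byte 2: 0x84 = 10000100 (10xxxxxx ✓), payload 000100.
Byte 3: 0x8A = 10001010 (10xxxxxx ✓), payload 001010.
Concatenate: 0001000100001010 = 0x110A (16 bits → U+110A).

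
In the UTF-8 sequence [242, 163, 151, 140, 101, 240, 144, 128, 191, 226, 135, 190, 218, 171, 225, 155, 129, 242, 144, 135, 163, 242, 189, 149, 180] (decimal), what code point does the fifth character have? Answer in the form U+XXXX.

U+06AB

Offset 0: leading byte 0xF2 = 11110010 → 4-byte char #1 = F2 A3 97 8C.
Offset 4: leading byte 0x65 = 01100101 → 1-byte char #2 = 65.
Offset 5: leading byte 0xF0 = 11110000 → 4-byte char #3 = F0 90 80 BF.
Offset 9: leading byte 0xE2 = 11100010 → 3-byte char #4 = E2 87 BE.
Offset 12: leading byte 0xDA = 11011010 → 2-byte char #5 = DA AB.
Leading byte 0xDA = 11011010 matches 110xxxxx → 2-byte sequence.
Byte 1: 0xDA = 11011010, payload 11010 (5 bits).
Byte 2: 0xAB = 10101011 (10xxxxxx ✓), payload 101011.
Concatenate: 11010101011 = 0x6AB (11 bits → U+06AB).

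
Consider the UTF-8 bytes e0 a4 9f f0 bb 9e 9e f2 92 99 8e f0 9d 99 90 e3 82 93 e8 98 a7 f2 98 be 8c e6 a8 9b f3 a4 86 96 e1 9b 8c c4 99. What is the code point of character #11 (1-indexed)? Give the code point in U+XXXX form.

Offset 0: leading byte 0xE0 = 11100000 → 3-byte char #1 = E0 A4 9F.
Offset 3: leading byte 0xF0 = 11110000 → 4-byte char #2 = F0 BB 9E 9E.
Offset 7: leading byte 0xF2 = 11110010 → 4-byte char #3 = F2 92 99 8E.
Offset 11: leading byte 0xF0 = 11110000 → 4-byte char #4 = F0 9D 99 90.
Offset 15: leading byte 0xE3 = 11100011 → 3-byte char #5 = E3 82 93.
Offset 18: leading byte 0xE8 = 11101000 → 3-byte char #6 = E8 98 A7.
Offset 21: leading byte 0xF2 = 11110010 → 4-byte char #7 = F2 98 BE 8C.
Offset 25: leading byte 0xE6 = 11100110 → 3-byte char #8 = E6 A8 9B.
Offset 28: leading byte 0xF3 = 11110011 → 4-byte char #9 = F3 A4 86 96.
Offset 32: leading byte 0xE1 = 11100001 → 3-byte char #10 = E1 9B 8C.
Offset 35: leading byte 0xC4 = 11000100 → 2-byte char #11 = C4 99.
Leading byte 0xC4 = 11000100 matches 110xxxxx → 2-byte sequence.
Byte 1: 0xC4 = 11000100, payload 00100 (5 bits).
Byte 2: 0x99 = 10011001 (10xxxxxx ✓), payload 011001.
Concatenate: 00100011001 = 0x119 (11 bits → U+0119).

U+0119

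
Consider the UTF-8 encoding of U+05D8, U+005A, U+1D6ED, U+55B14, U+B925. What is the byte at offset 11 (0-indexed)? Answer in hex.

U+05D8 → 2-byte form D7 98 at offsets 0–1.
U+005A → 1-byte form 5A at offsets 2–2.
U+1D6ED → 4-byte form F0 9D 9B AD at offsets 3–6.
U+55B14 → 4-byte form F1 95 AC 94 at offsets 7–10.
U+B925 → 3-byte form EB A4 A5 at offsets 11–13.
Offset 11 falls in char 5's range; it's byte 1 of EB A4 A5 = 0xEB.

0xEB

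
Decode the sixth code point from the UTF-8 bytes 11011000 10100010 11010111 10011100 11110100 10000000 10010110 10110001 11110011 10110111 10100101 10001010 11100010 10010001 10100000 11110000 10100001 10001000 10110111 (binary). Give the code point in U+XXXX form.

U+21237

Offset 0: leading byte 0xD8 = 11011000 → 2-byte char #1 = D8 A2.
Offset 2: leading byte 0xD7 = 11010111 → 2-byte char #2 = D7 9C.
Offset 4: leading byte 0xF4 = 11110100 → 4-byte char #3 = F4 80 96 B1.
Offset 8: leading byte 0xF3 = 11110011 → 4-byte char #4 = F3 B7 A5 8A.
Offset 12: leading byte 0xE2 = 11100010 → 3-byte char #5 = E2 91 A0.
Offset 15: leading byte 0xF0 = 11110000 → 4-byte char #6 = F0 A1 88 B7.
Leading byte 0xF0 = 11110000 matches 11110xxx → 4-byte sequence.
Byte 1: 0xF0 = 11110000, payload 000 (3 bits).
Byte 2: 0xA1 = 10100001 (10xxxxxx ✓), payload 100001.
Byte 3: 0x88 = 10001000 (10xxxxxx ✓), payload 001000.
Byte 4: 0xB7 = 10110111 (10xxxxxx ✓), payload 110111.
Concatenate: 000100001001000110111 = 0x21237 (21 bits → U+21237).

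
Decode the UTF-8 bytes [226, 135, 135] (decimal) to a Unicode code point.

Leading byte 0xE2 = 11100010 matches 1110xxxx → 3-byte sequence.
Byte 1: 0xE2 = 11100010, payload 0010 (4 bits).
Byte 2: 0x87 = 10000111 (10xxxxxx ✓), payload 000111.
Byte 3: 0x87 = 10000111 (10xxxxxx ✓), payload 000111.
Concatenate: 0010000111000111 = 0x21C7 (16 bits → U+21C7).

U+21C7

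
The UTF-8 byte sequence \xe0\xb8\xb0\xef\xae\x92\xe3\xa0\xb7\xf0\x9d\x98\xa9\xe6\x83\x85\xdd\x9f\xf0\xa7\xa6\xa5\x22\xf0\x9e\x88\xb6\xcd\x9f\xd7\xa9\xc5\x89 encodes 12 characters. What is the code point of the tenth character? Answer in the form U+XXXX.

Offset 0: leading byte 0xE0 = 11100000 → 3-byte char #1 = E0 B8 B0.
Offset 3: leading byte 0xEF = 11101111 → 3-byte char #2 = EF AE 92.
Offset 6: leading byte 0xE3 = 11100011 → 3-byte char #3 = E3 A0 B7.
Offset 9: leading byte 0xF0 = 11110000 → 4-byte char #4 = F0 9D 98 A9.
Offset 13: leading byte 0xE6 = 11100110 → 3-byte char #5 = E6 83 85.
Offset 16: leading byte 0xDD = 11011101 → 2-byte char #6 = DD 9F.
Offset 18: leading byte 0xF0 = 11110000 → 4-byte char #7 = F0 A7 A6 A5.
Offset 22: leading byte 0x22 = 00100010 → 1-byte char #8 = 22.
Offset 23: leading byte 0xF0 = 11110000 → 4-byte char #9 = F0 9E 88 B6.
Offset 27: leading byte 0xCD = 11001101 → 2-byte char #10 = CD 9F.
Leading byte 0xCD = 11001101 matches 110xxxxx → 2-byte sequence.
Byte 1: 0xCD = 11001101, payload 01101 (5 bits).
Byte 2: 0x9F = 10011111 (10xxxxxx ✓), payload 011111.
Concatenate: 01101011111 = 0x35F (11 bits → U+035F).

U+035F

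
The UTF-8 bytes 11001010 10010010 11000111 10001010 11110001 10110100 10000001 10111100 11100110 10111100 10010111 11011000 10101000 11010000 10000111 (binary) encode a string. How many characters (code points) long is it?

Byte at offset 0: 0xCA = 11001010 → 2-byte char (#1). Advance 2.
Byte at offset 2: 0xC7 = 11000111 → 2-byte char (#2). Advance 2.
Byte at offset 4: 0xF1 = 11110001 → 4-byte char (#3). Advance 4.
Byte at offset 8: 0xE6 = 11100110 → 3-byte char (#4). Advance 3.
Byte at offset 11: 0xD8 = 11011000 → 2-byte char (#5). Advance 2.
Byte at offset 13: 0xD0 = 11010000 → 2-byte char (#6). Advance 2.
Reached end at offset 15 after 6 code points.

6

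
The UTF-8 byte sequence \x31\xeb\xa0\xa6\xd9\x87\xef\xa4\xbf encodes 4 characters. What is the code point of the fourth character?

U+F93F

Offset 0: leading byte 0x31 = 00110001 → 1-byte char #1 = 31.
Offset 1: leading byte 0xEB = 11101011 → 3-byte char #2 = EB A0 A6.
Offset 4: leading byte 0xD9 = 11011001 → 2-byte char #3 = D9 87.
Offset 6: leading byte 0xEF = 11101111 → 3-byte char #4 = EF A4 BF.
Leading byte 0xEF = 11101111 matches 1110xxxx → 3-byte sequence.
Byte 1: 0xEF = 11101111, payload 1111 (4 bits).
Byte 2: 0xA4 = 10100100 (10xxxxxx ✓), payload 100100.
Byte 3: 0xBF = 10111111 (10xxxxxx ✓), payload 111111.
Concatenate: 1111100100111111 = 0xF93F (16 bits → U+F93F).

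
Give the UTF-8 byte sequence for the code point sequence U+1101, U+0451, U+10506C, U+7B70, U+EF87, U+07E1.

E1 84 81 D1 91 F4 85 81 AC E7 AD B0 EE BE 87 DF A1

U+1101: 3-byte form → E1 84 81.
U+0451: 2-byte form → D1 91.
U+10506C: 4-byte form → F4 85 81 AC.
U+7B70: 3-byte form → E7 AD B0.
U+EF87: 3-byte form → EE BE 87.
U+07E1: 2-byte form → DF A1.
Concatenated (17 bytes): E1 84 81 D1 91 F4 85 81 AC E7 AD B0 EE BE 87 DF A1.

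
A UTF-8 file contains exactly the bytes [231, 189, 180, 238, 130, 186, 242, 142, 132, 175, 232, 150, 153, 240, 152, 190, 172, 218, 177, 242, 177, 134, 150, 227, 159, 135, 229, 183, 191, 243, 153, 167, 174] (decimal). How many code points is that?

Byte at offset 0: 0xE7 = 11100111 → 3-byte char (#1). Advance 3.
Byte at offset 3: 0xEE = 11101110 → 3-byte char (#2). Advance 3.
Byte at offset 6: 0xF2 = 11110010 → 4-byte char (#3). Advance 4.
Byte at offset 10: 0xE8 = 11101000 → 3-byte char (#4). Advance 3.
Byte at offset 13: 0xF0 = 11110000 → 4-byte char (#5). Advance 4.
Byte at offset 17: 0xDA = 11011010 → 2-byte char (#6). Advance 2.
Byte at offset 19: 0xF2 = 11110010 → 4-byte char (#7). Advance 4.
Byte at offset 23: 0xE3 = 11100011 → 3-byte char (#8). Advance 3.
Byte at offset 26: 0xE5 = 11100101 → 3-byte char (#9). Advance 3.
Byte at offset 29: 0xF3 = 11110011 → 4-byte char (#10). Advance 4.
Reached end at offset 33 after 10 code points.

10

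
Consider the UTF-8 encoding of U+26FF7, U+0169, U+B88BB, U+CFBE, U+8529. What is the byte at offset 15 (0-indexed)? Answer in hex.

U+26FF7 → 4-byte form F0 A6 BF B7 at offsets 0–3.
U+0169 → 2-byte form C5 A9 at offsets 4–5.
U+B88BB → 4-byte form F2 B8 A2 BB at offsets 6–9.
U+CFBE → 3-byte form EC BE BE at offsets 10–12.
U+8529 → 3-byte form E8 94 A9 at offsets 13–15.
Offset 15 falls in char 5's range; it's byte 3 of E8 94 A9 = 0xA9.

0xA9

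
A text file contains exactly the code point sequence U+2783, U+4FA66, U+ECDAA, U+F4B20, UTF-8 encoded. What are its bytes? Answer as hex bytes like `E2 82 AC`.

U+2783: 3-byte form → E2 9E 83.
U+4FA66: 4-byte form → F1 8F A9 A6.
U+ECDAA: 4-byte form → F3 AC B6 AA.
U+F4B20: 4-byte form → F3 B4 AC A0.
Concatenated (15 bytes): E2 9E 83 F1 8F A9 A6 F3 AC B6 AA F3 B4 AC A0.

E2 9E 83 F1 8F A9 A6 F3 AC B6 AA F3 B4 AC A0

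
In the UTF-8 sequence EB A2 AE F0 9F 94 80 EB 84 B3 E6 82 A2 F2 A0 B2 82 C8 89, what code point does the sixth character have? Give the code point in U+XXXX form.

U+0209

Offset 0: leading byte 0xEB = 11101011 → 3-byte char #1 = EB A2 AE.
Offset 3: leading byte 0xF0 = 11110000 → 4-byte char #2 = F0 9F 94 80.
Offset 7: leading byte 0xEB = 11101011 → 3-byte char #3 = EB 84 B3.
Offset 10: leading byte 0xE6 = 11100110 → 3-byte char #4 = E6 82 A2.
Offset 13: leading byte 0xF2 = 11110010 → 4-byte char #5 = F2 A0 B2 82.
Offset 17: leading byte 0xC8 = 11001000 → 2-byte char #6 = C8 89.
Leading byte 0xC8 = 11001000 matches 110xxxxx → 2-byte sequence.
Byte 1: 0xC8 = 11001000, payload 01000 (5 bits).
Byte 2: 0x89 = 10001001 (10xxxxxx ✓), payload 001001.
Concatenate: 01000001001 = 0x209 (11 bits → U+0209).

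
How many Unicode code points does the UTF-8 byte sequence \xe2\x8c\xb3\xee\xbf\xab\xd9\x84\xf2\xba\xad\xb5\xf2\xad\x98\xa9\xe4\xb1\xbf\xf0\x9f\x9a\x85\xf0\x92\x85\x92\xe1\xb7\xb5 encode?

Byte at offset 0: 0xE2 = 11100010 → 3-byte char (#1). Advance 3.
Byte at offset 3: 0xEE = 11101110 → 3-byte char (#2). Advance 3.
Byte at offset 6: 0xD9 = 11011001 → 2-byte char (#3). Advance 2.
Byte at offset 8: 0xF2 = 11110010 → 4-byte char (#4). Advance 4.
Byte at offset 12: 0xF2 = 11110010 → 4-byte char (#5). Advance 4.
Byte at offset 16: 0xE4 = 11100100 → 3-byte char (#6). Advance 3.
Byte at offset 19: 0xF0 = 11110000 → 4-byte char (#7). Advance 4.
Byte at offset 23: 0xF0 = 11110000 → 4-byte char (#8). Advance 4.
Byte at offset 27: 0xE1 = 11100001 → 3-byte char (#9). Advance 3.
Reached end at offset 30 after 9 code points.

9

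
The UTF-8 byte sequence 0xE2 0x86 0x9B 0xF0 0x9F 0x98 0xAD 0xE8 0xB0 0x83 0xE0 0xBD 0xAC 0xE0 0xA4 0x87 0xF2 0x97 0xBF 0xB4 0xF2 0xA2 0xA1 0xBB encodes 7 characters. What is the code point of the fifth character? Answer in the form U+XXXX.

U+0907

Offset 0: leading byte 0xE2 = 11100010 → 3-byte char #1 = E2 86 9B.
Offset 3: leading byte 0xF0 = 11110000 → 4-byte char #2 = F0 9F 98 AD.
Offset 7: leading byte 0xE8 = 11101000 → 3-byte char #3 = E8 B0 83.
Offset 10: leading byte 0xE0 = 11100000 → 3-byte char #4 = E0 BD AC.
Offset 13: leading byte 0xE0 = 11100000 → 3-byte char #5 = E0 A4 87.
Leading byte 0xE0 = 11100000 matches 1110xxxx → 3-byte sequence.
Byte 1: 0xE0 = 11100000, payload 0000 (4 bits).
Byte 2: 0xA4 = 10100100 (10xxxxxx ✓), payload 100100.
Byte 3: 0x87 = 10000111 (10xxxxxx ✓), payload 000111.
Concatenate: 0000100100000111 = 0x907 (16 bits → U+0907).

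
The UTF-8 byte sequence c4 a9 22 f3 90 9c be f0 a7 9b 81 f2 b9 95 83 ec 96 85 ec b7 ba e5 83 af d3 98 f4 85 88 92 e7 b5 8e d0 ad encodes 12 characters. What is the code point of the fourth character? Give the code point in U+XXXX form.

Offset 0: leading byte 0xC4 = 11000100 → 2-byte char #1 = C4 A9.
Offset 2: leading byte 0x22 = 00100010 → 1-byte char #2 = 22.
Offset 3: leading byte 0xF3 = 11110011 → 4-byte char #3 = F3 90 9C BE.
Offset 7: leading byte 0xF0 = 11110000 → 4-byte char #4 = F0 A7 9B 81.
Leading byte 0xF0 = 11110000 matches 11110xxx → 4-byte sequence.
Byte 1: 0xF0 = 11110000, payload 000 (3 bits).
Byte 2: 0xA7 = 10100111 (10xxxxxx ✓), payload 100111.
Byte 3: 0x9B = 10011011 (10xxxxxx ✓), payload 011011.
Byte 4: 0x81 = 10000001 (10xxxxxx ✓), payload 000001.
Concatenate: 000100111011011000001 = 0x276C1 (21 bits → U+276C1).

U+276C1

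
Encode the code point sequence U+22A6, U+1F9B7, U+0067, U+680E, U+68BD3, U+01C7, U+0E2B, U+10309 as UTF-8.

U+22A6: 3-byte form → E2 8A A6.
U+1F9B7: 4-byte form → F0 9F A6 B7.
U+0067: 1-byte form → 67.
U+680E: 3-byte form → E6 A0 8E.
U+68BD3: 4-byte form → F1 A8 AF 93.
U+01C7: 2-byte form → C7 87.
U+0E2B: 3-byte form → E0 B8 AB.
U+10309: 4-byte form → F0 90 8C 89.
Concatenated (24 bytes): E2 8A A6 F0 9F A6 B7 67 E6 A0 8E F1 A8 AF 93 C7 87 E0 B8 AB F0 90 8C 89.

E2 8A A6 F0 9F A6 B7 67 E6 A0 8E F1 A8 AF 93 C7 87 E0 B8 AB F0 90 8C 89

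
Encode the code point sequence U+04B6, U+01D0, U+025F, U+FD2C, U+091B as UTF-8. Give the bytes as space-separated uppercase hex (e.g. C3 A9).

U+04B6: 2-byte form → D2 B6.
U+01D0: 2-byte form → C7 90.
U+025F: 2-byte form → C9 9F.
U+FD2C: 3-byte form → EF B4 AC.
U+091B: 3-byte form → E0 A4 9B.
Concatenated (12 bytes): D2 B6 C7 90 C9 9F EF B4 AC E0 A4 9B.

D2 B6 C7 90 C9 9F EF B4 AC E0 A4 9B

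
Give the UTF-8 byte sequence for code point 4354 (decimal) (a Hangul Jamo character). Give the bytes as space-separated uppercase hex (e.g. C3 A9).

U+1102 = 0x1102 = 4354 decimal. In range U+0800–U+FFFF → 3-byte form: 1110xxxx 10xxxxxx 10xxxxxx.
Binary (16 bits): 0001000100000010.
Split 4+6+6: 0001 | 000100 | 000010.
Byte 1: 11100001 = 0xE1.
Byte 2: 10000100 = 0x84.
Byte 3: 10000010 = 0x82.

E1 84 82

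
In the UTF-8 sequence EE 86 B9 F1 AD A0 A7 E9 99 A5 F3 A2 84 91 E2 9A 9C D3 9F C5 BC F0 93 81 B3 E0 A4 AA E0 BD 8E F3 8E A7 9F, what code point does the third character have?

Offset 0: leading byte 0xEE = 11101110 → 3-byte char #1 = EE 86 B9.
Offset 3: leading byte 0xF1 = 11110001 → 4-byte char #2 = F1 AD A0 A7.
Offset 7: leading byte 0xE9 = 11101001 → 3-byte char #3 = E9 99 A5.
Leading byte 0xE9 = 11101001 matches 1110xxxx → 3-byte sequence.
Byte 1: 0xE9 = 11101001, payload 1001 (4 bits).
Byte 2: 0x99 = 10011001 (10xxxxxx ✓), payload 011001.
Byte 3: 0xA5 = 10100101 (10xxxxxx ✓), payload 100101.
Concatenate: 1001011001100101 = 0x9665 (16 bits → U+9665).

U+9665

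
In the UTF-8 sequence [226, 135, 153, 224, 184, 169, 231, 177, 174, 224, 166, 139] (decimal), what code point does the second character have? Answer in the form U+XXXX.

U+0E29

Offset 0: leading byte 0xE2 = 11100010 → 3-byte char #1 = E2 87 99.
Offset 3: leading byte 0xE0 = 11100000 → 3-byte char #2 = E0 B8 A9.
Leading byte 0xE0 = 11100000 matches 1110xxxx → 3-byte sequence.
Byte 1: 0xE0 = 11100000, payload 0000 (4 bits).
Byte 2: 0xB8 = 10111000 (10xxxxxx ✓), payload 111000.
Byte 3: 0xA9 = 10101001 (10xxxxxx ✓), payload 101001.
Concatenate: 0000111000101001 = 0xE29 (16 bits → U+0E29).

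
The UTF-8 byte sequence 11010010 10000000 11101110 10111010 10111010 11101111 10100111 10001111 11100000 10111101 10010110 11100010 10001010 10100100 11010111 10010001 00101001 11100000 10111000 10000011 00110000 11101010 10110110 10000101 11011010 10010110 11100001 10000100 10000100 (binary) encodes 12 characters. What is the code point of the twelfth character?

Offset 0: leading byte 0xD2 = 11010010 → 2-byte char #1 = D2 80.
Offset 2: leading byte 0xEE = 11101110 → 3-byte char #2 = EE BA BA.
Offset 5: leading byte 0xEF = 11101111 → 3-byte char #3 = EF A7 8F.
Offset 8: leading byte 0xE0 = 11100000 → 3-byte char #4 = E0 BD 96.
Offset 11: leading byte 0xE2 = 11100010 → 3-byte char #5 = E2 8A A4.
Offset 14: leading byte 0xD7 = 11010111 → 2-byte char #6 = D7 91.
Offset 16: leading byte 0x29 = 00101001 → 1-byte char #7 = 29.
Offset 17: leading byte 0xE0 = 11100000 → 3-byte char #8 = E0 B8 83.
Offset 20: leading byte 0x30 = 00110000 → 1-byte char #9 = 30.
Offset 21: leading byte 0xEA = 11101010 → 3-byte char #10 = EA B6 85.
Offset 24: leading byte 0xDA = 11011010 → 2-byte char #11 = DA 96.
Offset 26: leading byte 0xE1 = 11100001 → 3-byte char #12 = E1 84 84.
Leading byte 0xE1 = 11100001 matches 1110xxxx → 3-byte sequence.
Byte 1: 0xE1 = 11100001, payload 0001 (4 bits).
Byte 2: 0x84 = 10000100 (10xxxxxx ✓), payload 000100.
Byte 3: 0x84 = 10000100 (10xxxxxx ✓), payload 000100.
Concatenate: 0001000100000100 = 0x1104 (16 bits → U+1104).

U+1104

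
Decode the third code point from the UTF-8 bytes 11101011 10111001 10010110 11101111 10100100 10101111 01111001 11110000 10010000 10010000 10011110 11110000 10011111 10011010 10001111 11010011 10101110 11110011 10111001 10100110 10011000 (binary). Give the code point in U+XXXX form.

U+0079

Offset 0: leading byte 0xEB = 11101011 → 3-byte char #1 = EB B9 96.
Offset 3: leading byte 0xEF = 11101111 → 3-byte char #2 = EF A4 AF.
Offset 6: leading byte 0x79 = 01111001 → 1-byte char #3 = 79.
Leading byte 0x79 = 01111001 matches 0xxxxxxx → 1-byte sequence.
Byte 1: 0x79 = 01111001, payload 1111001 (7 bits).
Concatenate: 1111001 = 0x79 (7 bits → U+0079).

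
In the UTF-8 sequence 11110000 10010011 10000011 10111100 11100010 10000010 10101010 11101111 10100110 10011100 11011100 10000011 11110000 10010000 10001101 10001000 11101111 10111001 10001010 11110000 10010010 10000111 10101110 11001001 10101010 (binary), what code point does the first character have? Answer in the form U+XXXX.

Offset 0: leading byte 0xF0 = 11110000 → 4-byte char #1 = F0 93 83 BC.
Leading byte 0xF0 = 11110000 matches 11110xxx → 4-byte sequence.
Byte 1: 0xF0 = 11110000, payload 000 (3 bits).
Byte 2: 0x93 = 10010011 (10xxxxxx ✓), payload 010011.
Byte 3: 0x83 = 10000011 (10xxxxxx ✓), payload 000011.
Byte 4: 0xBC = 10111100 (10xxxxxx ✓), payload 111100.
Concatenate: 000010011000011111100 = 0x130FC (21 bits → U+130FC).

U+130FC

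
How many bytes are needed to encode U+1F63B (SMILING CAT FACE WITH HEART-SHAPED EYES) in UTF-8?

4

U+1F63B = 0x1F63B. UTF-8 uses 1 byte below 0x80, 2 below 0x800, 3 below 0x10000, 4 up to 0x10FFFF. 0x1F63B is in U+10000–U+10FFFF → 4 bytes.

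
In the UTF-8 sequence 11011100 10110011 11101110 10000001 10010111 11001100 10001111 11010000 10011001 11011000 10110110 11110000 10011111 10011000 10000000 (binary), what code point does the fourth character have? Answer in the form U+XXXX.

Offset 0: leading byte 0xDC = 11011100 → 2-byte char #1 = DC B3.
Offset 2: leading byte 0xEE = 11101110 → 3-byte char #2 = EE 81 97.
Offset 5: leading byte 0xCC = 11001100 → 2-byte char #3 = CC 8F.
Offset 7: leading byte 0xD0 = 11010000 → 2-byte char #4 = D0 99.
Leading byte 0xD0 = 11010000 matches 110xxxxx → 2-byte sequence.
Byte 1: 0xD0 = 11010000, payload 10000 (5 bits).
Byte 2: 0x99 = 10011001 (10xxxxxx ✓), payload 011001.
Concatenate: 10000011001 = 0x419 (11 bits → U+0419).

U+0419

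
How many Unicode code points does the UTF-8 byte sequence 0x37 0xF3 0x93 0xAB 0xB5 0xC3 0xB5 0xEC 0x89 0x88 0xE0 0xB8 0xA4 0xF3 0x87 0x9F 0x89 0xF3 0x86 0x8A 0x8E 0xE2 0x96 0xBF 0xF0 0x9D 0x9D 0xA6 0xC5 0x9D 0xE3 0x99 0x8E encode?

Byte at offset 0: 0x37 = 00110111 → 1-byte char (#1). Advance 1.
Byte at offset 1: 0xF3 = 11110011 → 4-byte char (#2). Advance 4.
Byte at offset 5: 0xC3 = 11000011 → 2-byte char (#3). Advance 2.
Byte at offset 7: 0xEC = 11101100 → 3-byte char (#4). Advance 3.
Byte at offset 10: 0xE0 = 11100000 → 3-byte char (#5). Advance 3.
Byte at offset 13: 0xF3 = 11110011 → 4-byte char (#6). Advance 4.
Byte at offset 17: 0xF3 = 11110011 → 4-byte char (#7). Advance 4.
Byte at offset 21: 0xE2 = 11100010 → 3-byte char (#8). Advance 3.
Byte at offset 24: 0xF0 = 11110000 → 4-byte char (#9). Advance 4.
Byte at offset 28: 0xC5 = 11000101 → 2-byte char (#10). Advance 2.
Byte at offset 30: 0xE3 = 11100011 → 3-byte char (#11). Advance 3.
Reached end at offset 33 after 11 code points.

11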